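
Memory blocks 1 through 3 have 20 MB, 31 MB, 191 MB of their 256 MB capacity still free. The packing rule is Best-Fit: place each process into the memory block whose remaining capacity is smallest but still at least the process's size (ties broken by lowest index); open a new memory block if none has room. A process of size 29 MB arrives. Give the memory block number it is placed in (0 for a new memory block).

Memory blocks with room: memory block 2 (31 MB), memory block 3 (191 MB).
Tightest fit is memory block 2 with 31 MB free.

2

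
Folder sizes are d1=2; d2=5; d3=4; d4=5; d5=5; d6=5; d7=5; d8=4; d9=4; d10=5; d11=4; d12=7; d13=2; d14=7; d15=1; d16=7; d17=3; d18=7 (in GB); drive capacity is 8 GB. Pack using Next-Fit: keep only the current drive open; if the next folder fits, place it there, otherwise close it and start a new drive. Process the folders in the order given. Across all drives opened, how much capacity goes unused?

38

Put d1 (2 GB) in drive 1; 6 GB remain.
Put d2 (5 GB) in drive 1; 1 GB remain.
Put d3 (4 GB) in drive 2; 4 GB remain.
Put d4 (5 GB) in drive 3; 3 GB remain.
Put d5 (5 GB) in drive 4; 3 GB remain.
Put d6 (5 GB) in drive 5; 3 GB remain.
Put d7 (5 GB) in drive 6; 3 GB remain.
Put d8 (4 GB) in drive 7; 4 GB remain.
Put d9 (4 GB) in drive 7; 0 GB remain.
Put d10 (5 GB) in drive 8; 3 GB remain.
Put d11 (4 GB) in drive 9; 4 GB remain.
Put d12 (7 GB) in drive 10; 1 GB remain.
Put d13 (2 GB) in drive 11; 6 GB remain.
Put d14 (7 GB) in drive 12; 1 GB remain.
Put d15 (1 GB) in drive 12; 0 GB remain.
Put d16 (7 GB) in drive 13; 1 GB remain.
Put d17 (3 GB) in drive 14; 5 GB remain.
Put d18 (7 GB) in drive 15; 1 GB remain.
15 drives × 8 GB = 120 GB; used 82 GB; unused 38 GB.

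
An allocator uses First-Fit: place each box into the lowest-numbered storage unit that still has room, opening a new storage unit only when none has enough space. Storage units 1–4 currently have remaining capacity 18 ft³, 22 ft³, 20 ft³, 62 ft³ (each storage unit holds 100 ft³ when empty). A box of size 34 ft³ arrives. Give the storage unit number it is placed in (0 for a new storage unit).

Storage units with room: storage unit 4 (62 ft³).
The first with room is storage unit 4.

4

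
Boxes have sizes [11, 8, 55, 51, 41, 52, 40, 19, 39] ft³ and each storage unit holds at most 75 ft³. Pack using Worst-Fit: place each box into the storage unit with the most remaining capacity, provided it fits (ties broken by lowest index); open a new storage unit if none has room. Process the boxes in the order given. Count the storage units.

storage unit 1: place 11 ft³, 64 ft³ left
storage unit 1: place 8 ft³, 56 ft³ left
storage unit 1: place 55 ft³, 1 ft³ left
storage unit 2: place 51 ft³, 24 ft³ left
storage unit 3: place 41 ft³, 34 ft³ left
storage unit 4: place 52 ft³, 23 ft³ left
storage unit 5: place 40 ft³, 35 ft³ left
storage unit 5: place 19 ft³, 16 ft³ left
storage unit 6: place 39 ft³, 36 ft³ left

6 storage units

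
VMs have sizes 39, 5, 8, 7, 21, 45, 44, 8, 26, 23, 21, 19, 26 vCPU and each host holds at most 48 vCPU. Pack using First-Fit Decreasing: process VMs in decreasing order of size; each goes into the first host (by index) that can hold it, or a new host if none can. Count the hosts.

Sorted descending: 45, 44, 39, 26, 26, 23, 21, 21, 19, 8, 8, 7, 5.
45 vCPU → host 1 (remaining 3 vCPU)
44 vCPU → host 2 (remaining 4 vCPU)
39 vCPU → host 3 (remaining 9 vCPU)
26 vCPU → host 4 (remaining 22 vCPU)
26 vCPU → host 5 (remaining 22 vCPU)
23 vCPU → host 6 (remaining 25 vCPU)
21 vCPU → host 4 (remaining 1 vCPU)
21 vCPU → host 5 (remaining 1 vCPU)
19 vCPU → host 6 (remaining 6 vCPU)
8 vCPU → host 3 (remaining 1 vCPU)
8 vCPU → host 7 (remaining 40 vCPU)
7 vCPU → host 7 (remaining 33 vCPU)
5 vCPU → host 6 (remaining 1 vCPU)
Final hosts: [45] [44] [39,8] [26,21] [26,21] [23,19,5] [8,7].

7 hosts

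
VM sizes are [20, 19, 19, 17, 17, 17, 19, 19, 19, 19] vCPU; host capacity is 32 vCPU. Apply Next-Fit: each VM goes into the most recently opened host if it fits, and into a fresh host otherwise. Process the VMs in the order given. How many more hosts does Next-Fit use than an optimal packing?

Next-Fit: [20] [19] [19] [17] [17] [17] [19] [19] [19] [19] → 10 hosts.
10 VMs exceed 16 vCPU (half the capacity), and no two of those can share a host, so at least 10 hosts are needed.
So 10 is already optimal.

0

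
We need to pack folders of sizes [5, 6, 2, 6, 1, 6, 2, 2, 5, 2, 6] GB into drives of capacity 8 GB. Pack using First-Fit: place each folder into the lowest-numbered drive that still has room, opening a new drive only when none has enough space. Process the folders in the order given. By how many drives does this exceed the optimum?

0

First-Fit: [5,2,1] [6,2] [6,2] [6,2] [5] [6] → 6 drives.
Total size 43 GB; any packing needs at least ⌈43/8⌉ = 6 drives.
So 6 is already optimal.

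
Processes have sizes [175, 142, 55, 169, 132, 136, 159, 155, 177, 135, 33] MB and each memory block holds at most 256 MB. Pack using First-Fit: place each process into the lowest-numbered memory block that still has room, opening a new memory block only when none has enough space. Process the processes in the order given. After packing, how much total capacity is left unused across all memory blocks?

836

175 MB → memory block 1 (remaining 81 MB)
142 MB → memory block 2 (remaining 114 MB)
55 MB → memory block 1 (remaining 26 MB)
169 MB → memory block 3 (remaining 87 MB)
132 MB → memory block 4 (remaining 124 MB)
136 MB → memory block 5 (remaining 120 MB)
159 MB → memory block 6 (remaining 97 MB)
155 MB → memory block 7 (remaining 101 MB)
177 MB → memory block 8 (remaining 79 MB)
135 MB → memory block 9 (remaining 121 MB)
33 MB → memory block 2 (remaining 81 MB)
9 memory blocks × 256 MB = 2304 MB; used 1468 MB; unused 836 MB.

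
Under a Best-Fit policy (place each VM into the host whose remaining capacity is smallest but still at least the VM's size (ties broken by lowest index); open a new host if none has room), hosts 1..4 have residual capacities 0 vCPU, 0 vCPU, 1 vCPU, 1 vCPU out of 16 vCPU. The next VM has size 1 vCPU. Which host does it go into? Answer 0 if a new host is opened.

Hosts with room: host 3 (1 vCPU), host 4 (1 vCPU).
Tightest fit is host 3 with 1 vCPU free.

3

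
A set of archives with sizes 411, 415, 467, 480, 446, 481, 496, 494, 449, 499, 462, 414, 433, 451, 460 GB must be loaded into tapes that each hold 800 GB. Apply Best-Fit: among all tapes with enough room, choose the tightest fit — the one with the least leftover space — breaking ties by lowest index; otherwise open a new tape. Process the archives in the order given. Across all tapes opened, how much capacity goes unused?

411 GB → tape 1 (remaining 389 GB)
415 GB → tape 2 (remaining 385 GB)
467 GB → tape 3 (remaining 333 GB)
480 GB → tape 4 (remaining 320 GB)
446 GB → tape 5 (remaining 354 GB)
481 GB → tape 6 (remaining 319 GB)
496 GB → tape 7 (remaining 304 GB)
494 GB → tape 8 (remaining 306 GB)
449 GB → tape 9 (remaining 351 GB)
499 GB → tape 10 (remaining 301 GB)
462 GB → tape 11 (remaining 338 GB)
414 GB → tape 12 (remaining 386 GB)
433 GB → tape 13 (remaining 367 GB)
451 GB → tape 14 (remaining 349 GB)
460 GB → tape 15 (remaining 340 GB)
15 tapes × 800 GB = 12000 GB; used 6858 GB; unused 5142 GB.

5142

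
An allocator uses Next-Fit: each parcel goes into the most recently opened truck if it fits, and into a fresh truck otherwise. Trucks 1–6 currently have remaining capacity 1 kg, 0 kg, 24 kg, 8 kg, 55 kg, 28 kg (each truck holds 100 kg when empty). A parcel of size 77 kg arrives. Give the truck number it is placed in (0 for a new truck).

0

Next-Fit only looks at truck 6, which has 28 kg free.
77 kg does not fit, so a new truck is opened.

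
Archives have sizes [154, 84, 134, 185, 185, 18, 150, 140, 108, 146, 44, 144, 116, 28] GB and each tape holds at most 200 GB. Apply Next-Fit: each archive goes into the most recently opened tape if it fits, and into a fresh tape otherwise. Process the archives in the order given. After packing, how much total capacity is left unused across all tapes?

564

154 GB → tape 1 (remaining 46 GB)
84 GB → tape 2 (remaining 116 GB)
134 GB → tape 3 (remaining 66 GB)
185 GB → tape 4 (remaining 15 GB)
185 GB → tape 5 (remaining 15 GB)
18 GB → tape 6 (remaining 182 GB)
150 GB → tape 6 (remaining 32 GB)
140 GB → tape 7 (remaining 60 GB)
108 GB → tape 8 (remaining 92 GB)
146 GB → tape 9 (remaining 54 GB)
44 GB → tape 9 (remaining 10 GB)
144 GB → tape 10 (remaining 56 GB)
116 GB → tape 11 (remaining 84 GB)
28 GB → tape 11 (remaining 56 GB)
11 tapes × 200 GB = 2200 GB; used 1636 GB; unused 564 GB.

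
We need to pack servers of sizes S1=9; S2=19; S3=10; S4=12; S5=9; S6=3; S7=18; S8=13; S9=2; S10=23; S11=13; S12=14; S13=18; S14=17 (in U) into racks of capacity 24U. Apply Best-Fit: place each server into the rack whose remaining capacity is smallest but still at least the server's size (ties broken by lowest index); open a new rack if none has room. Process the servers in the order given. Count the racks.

10

rack 1: place S1 (9U), 15U left
rack 2: place S2 (19U), 5U left
rack 1: place S3 (10U), 5U left
rack 3: place S4 (12U), 12U left
rack 3: place S5 (9U), 3U left
rack 3: place S6 (3U), 0U left
rack 4: place S7 (18U), 6U left
rack 5: place S8 (13U), 11U left
rack 1: place S9 (2U), 3U left
rack 6: place S10 (23U), 1U left
rack 7: place S11 (13U), 11U left
rack 8: place S12 (14U), 10U left
rack 9: place S13 (18U), 6U left
rack 10: place S14 (17U), 7U left
Final racks: [9,10,2] [19] [12,9,3] [18] [13] [23] [13] [14] [18] [17].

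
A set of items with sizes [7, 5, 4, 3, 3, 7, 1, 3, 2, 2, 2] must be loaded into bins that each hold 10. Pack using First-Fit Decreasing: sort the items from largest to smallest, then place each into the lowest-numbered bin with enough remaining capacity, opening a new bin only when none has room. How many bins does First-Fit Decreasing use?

4 bins

Sorted descending: 7, 7, 5, 4, 3, 3, 3, 2, 2, 2, 1.
Put 7 in bin 1; 3 remain.
Put 7 in bin 2; 3 remain.
Put 5 in bin 3; 5 remain.
Put 4 in bin 3; 1 remain.
Put 3 in bin 1; 0 remain.
Put 3 in bin 2; 0 remain.
Put 3 in bin 4; 7 remain.
Put 2 in bin 4; 5 remain.
Put 2 in bin 4; 3 remain.
Put 2 in bin 4; 1 remain.
Put 1 in bin 3; 0 remain.
Final bins: [7,3] [7,3] [5,4,1] [3,2,2,2].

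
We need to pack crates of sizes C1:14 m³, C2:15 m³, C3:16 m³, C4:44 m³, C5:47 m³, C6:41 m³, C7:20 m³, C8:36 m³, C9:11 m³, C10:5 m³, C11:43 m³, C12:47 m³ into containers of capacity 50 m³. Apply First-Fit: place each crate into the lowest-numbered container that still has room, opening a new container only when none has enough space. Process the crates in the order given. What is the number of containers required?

8

container 1: place C1 (14 m³), 36 m³ left
container 1: place C2 (15 m³), 21 m³ left
container 1: place C3 (16 m³), 5 m³ left
container 2: place C4 (44 m³), 6 m³ left
container 3: place C5 (47 m³), 3 m³ left
container 4: place C6 (41 m³), 9 m³ left
container 5: place C7 (20 m³), 30 m³ left
container 6: place C8 (36 m³), 14 m³ left
container 5: place C9 (11 m³), 19 m³ left
container 1: place C10 (5 m³), 0 m³ left
container 7: place C11 (43 m³), 7 m³ left
container 8: place C12 (47 m³), 3 m³ left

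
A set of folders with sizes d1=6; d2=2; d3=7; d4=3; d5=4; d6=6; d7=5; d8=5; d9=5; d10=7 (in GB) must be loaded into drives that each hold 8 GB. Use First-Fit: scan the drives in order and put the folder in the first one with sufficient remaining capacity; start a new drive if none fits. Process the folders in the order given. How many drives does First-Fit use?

8 drives

Put d1 (6 GB) in drive 1; 2 GB remain.
Put d2 (2 GB) in drive 1; 0 GB remain.
Put d3 (7 GB) in drive 2; 1 GB remain.
Put d4 (3 GB) in drive 3; 5 GB remain.
Put d5 (4 GB) in drive 3; 1 GB remain.
Put d6 (6 GB) in drive 4; 2 GB remain.
Put d7 (5 GB) in drive 5; 3 GB remain.
Put d8 (5 GB) in drive 6; 3 GB remain.
Put d9 (5 GB) in drive 7; 3 GB remain.
Put d10 (7 GB) in drive 8; 1 GB remain.
Final drives: [6,2] [7] [3,4] [6] [5] [5] [5] [7].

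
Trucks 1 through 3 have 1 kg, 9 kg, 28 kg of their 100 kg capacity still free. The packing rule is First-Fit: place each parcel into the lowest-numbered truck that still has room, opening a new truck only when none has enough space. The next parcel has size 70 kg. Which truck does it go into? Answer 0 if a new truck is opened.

No truck has ≥ 70 kg free, so a new truck is opened.

0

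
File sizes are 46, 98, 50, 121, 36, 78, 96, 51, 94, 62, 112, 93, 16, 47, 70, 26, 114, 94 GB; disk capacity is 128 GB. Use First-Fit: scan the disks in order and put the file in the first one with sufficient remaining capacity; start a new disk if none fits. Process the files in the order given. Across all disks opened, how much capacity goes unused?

232

disk 1: place 46 GB, 82 GB left
disk 2: place 98 GB, 30 GB left
disk 1: place 50 GB, 32 GB left
disk 3: place 121 GB, 7 GB left
disk 4: place 36 GB, 92 GB left
disk 4: place 78 GB, 14 GB left
disk 5: place 96 GB, 32 GB left
disk 6: place 51 GB, 77 GB left
disk 7: place 94 GB, 34 GB left
disk 6: place 62 GB, 15 GB left
disk 8: place 112 GB, 16 GB left
disk 9: place 93 GB, 35 GB left
disk 1: place 16 GB, 16 GB left
disk 10: place 47 GB, 81 GB left
disk 10: place 70 GB, 11 GB left
disk 2: place 26 GB, 4 GB left
disk 11: place 114 GB, 14 GB left
disk 12: place 94 GB, 34 GB left
12 disks × 128 GB = 1536 GB; used 1304 GB; unused 232 GB.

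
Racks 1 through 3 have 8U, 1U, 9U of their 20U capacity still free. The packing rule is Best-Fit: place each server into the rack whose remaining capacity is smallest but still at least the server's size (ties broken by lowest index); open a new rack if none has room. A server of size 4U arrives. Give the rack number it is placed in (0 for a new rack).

1

Racks with room: rack 1 (8U), rack 3 (9U).
Tightest fit is rack 1 with 8U free.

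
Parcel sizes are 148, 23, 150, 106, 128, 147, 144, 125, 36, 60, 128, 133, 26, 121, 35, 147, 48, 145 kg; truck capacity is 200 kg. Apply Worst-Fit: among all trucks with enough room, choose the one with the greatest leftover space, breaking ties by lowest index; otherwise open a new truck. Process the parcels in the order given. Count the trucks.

12

Put 148 kg in truck 1; 52 kg remain.
Put 23 kg in truck 1; 29 kg remain.
Put 150 kg in truck 2; 50 kg remain.
Put 106 kg in truck 3; 94 kg remain.
Put 128 kg in truck 4; 72 kg remain.
Put 147 kg in truck 5; 53 kg remain.
Put 144 kg in truck 6; 56 kg remain.
Put 125 kg in truck 7; 75 kg remain.
Put 36 kg in truck 3; 58 kg remain.
Put 60 kg in truck 7; 15 kg remain.
Put 128 kg in truck 8; 72 kg remain.
Put 133 kg in truck 9; 67 kg remain.
Put 26 kg in truck 4; 46 kg remain.
Put 121 kg in truck 10; 79 kg remain.
Put 35 kg in truck 10; 44 kg remain.
Put 147 kg in truck 11; 53 kg remain.
Put 48 kg in truck 8; 24 kg remain.
Put 145 kg in truck 12; 55 kg remain.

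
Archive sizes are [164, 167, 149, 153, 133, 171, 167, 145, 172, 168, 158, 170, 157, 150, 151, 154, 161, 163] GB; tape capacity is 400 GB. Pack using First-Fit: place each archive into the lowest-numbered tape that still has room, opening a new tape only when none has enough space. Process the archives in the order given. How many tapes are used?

tape 1: place 164 GB, 236 GB left
tape 1: place 167 GB, 69 GB left
tape 2: place 149 GB, 251 GB left
tape 2: place 153 GB, 98 GB left
tape 3: place 133 GB, 267 GB left
tape 3: place 171 GB, 96 GB left
tape 4: place 167 GB, 233 GB left
tape 4: place 145 GB, 88 GB left
tape 5: place 172 GB, 228 GB left
tape 5: place 168 GB, 60 GB left
tape 6: place 158 GB, 242 GB left
tape 6: place 170 GB, 72 GB left
tape 7: place 157 GB, 243 GB left
tape 7: place 150 GB, 93 GB left
tape 8: place 151 GB, 249 GB left
tape 8: place 154 GB, 95 GB left
tape 9: place 161 GB, 239 GB left
tape 9: place 163 GB, 76 GB left

9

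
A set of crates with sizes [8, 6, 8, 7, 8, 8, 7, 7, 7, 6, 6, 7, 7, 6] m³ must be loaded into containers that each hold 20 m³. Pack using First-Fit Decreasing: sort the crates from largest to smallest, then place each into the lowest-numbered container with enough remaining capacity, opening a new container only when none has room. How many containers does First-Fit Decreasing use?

6

Sorted descending: 8, 8, 8, 8, 7, 7, 7, 7, 7, 7, 6, 6, 6, 6.
container 1: place 8 m³, 12 m³ left
container 1: place 8 m³, 4 m³ left
container 2: place 8 m³, 12 m³ left
container 2: place 8 m³, 4 m³ left
container 3: place 7 m³, 13 m³ left
container 3: place 7 m³, 6 m³ left
container 4: place 7 m³, 13 m³ left
container 4: place 7 m³, 6 m³ left
container 5: place 7 m³, 13 m³ left
container 5: place 7 m³, 6 m³ left
container 3: place 6 m³, 0 m³ left
container 4: place 6 m³, 0 m³ left
container 5: place 6 m³, 0 m³ left
container 6: place 6 m³, 14 m³ left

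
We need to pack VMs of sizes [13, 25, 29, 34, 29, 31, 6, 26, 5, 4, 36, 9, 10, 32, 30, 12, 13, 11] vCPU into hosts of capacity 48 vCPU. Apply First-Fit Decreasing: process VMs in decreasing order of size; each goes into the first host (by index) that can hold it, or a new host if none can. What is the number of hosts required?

Sorted descending: 36, 34, 32, 31, 30, 29, 29, 26, 25, 13, 13, 12, 11, 10, 9, 6, 5, 4.
Put 36 vCPU in host 1; 12 vCPU remain.
Put 34 vCPU in host 2; 14 vCPU remain.
Put 32 vCPU in host 3; 16 vCPU remain.
Put 31 vCPU in host 4; 17 vCPU remain.
Put 30 vCPU in host 5; 18 vCPU remain.
Put 29 vCPU in host 6; 19 vCPU remain.
Put 29 vCPU in host 7; 19 vCPU remain.
Put 26 vCPU in host 8; 22 vCPU remain.
Put 25 vCPU in host 9; 23 vCPU remain.
Put 13 vCPU in host 2; 1 vCPU remain.
Put 13 vCPU in host 3; 3 vCPU remain.
Put 12 vCPU in host 1; 0 vCPU remain.
Put 11 vCPU in host 4; 6 vCPU remain.
Put 10 vCPU in host 5; 8 vCPU remain.
Put 9 vCPU in host 6; 10 vCPU remain.
Put 6 vCPU in host 4; 0 vCPU remain.
Put 5 vCPU in host 5; 3 vCPU remain.
Put 4 vCPU in host 6; 6 vCPU remain.
Final hosts: [36,12] [34,13] [32,13] [31,11,6] [30,10,5] [29,9,4] [29] [26] [25].

9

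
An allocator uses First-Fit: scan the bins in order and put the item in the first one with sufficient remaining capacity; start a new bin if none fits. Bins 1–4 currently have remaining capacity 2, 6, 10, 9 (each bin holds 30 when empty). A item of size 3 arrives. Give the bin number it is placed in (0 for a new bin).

Bins with room: bin 2 (6), bin 3 (10), bin 4 (9).
The first with room is bin 2.

2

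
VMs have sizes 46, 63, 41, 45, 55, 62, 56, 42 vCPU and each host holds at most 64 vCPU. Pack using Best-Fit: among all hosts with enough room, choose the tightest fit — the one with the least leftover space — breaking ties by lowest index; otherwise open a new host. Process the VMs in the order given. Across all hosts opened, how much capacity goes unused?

46 vCPU → host 1 (remaining 18 vCPU)
63 vCPU → host 2 (remaining 1 vCPU)
41 vCPU → host 3 (remaining 23 vCPU)
45 vCPU → host 4 (remaining 19 vCPU)
55 vCPU → host 5 (remaining 9 vCPU)
62 vCPU → host 6 (remaining 2 vCPU)
56 vCPU → host 7 (remaining 8 vCPU)
42 vCPU → host 8 (remaining 22 vCPU)
8 hosts × 64 vCPU = 512 vCPU; used 410 vCPU; unused 102 vCPU.

102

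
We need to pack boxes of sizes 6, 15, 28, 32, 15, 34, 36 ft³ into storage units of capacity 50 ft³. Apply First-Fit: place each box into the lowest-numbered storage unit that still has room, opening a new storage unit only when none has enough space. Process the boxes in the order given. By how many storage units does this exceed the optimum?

First-Fit: [6,15,28] [32,15] [34] [36] → 4 storage units.
Total size 166 ft³; any packing needs at least ⌈166/50⌉ = 4 storage units.
So 4 is already optimal.

0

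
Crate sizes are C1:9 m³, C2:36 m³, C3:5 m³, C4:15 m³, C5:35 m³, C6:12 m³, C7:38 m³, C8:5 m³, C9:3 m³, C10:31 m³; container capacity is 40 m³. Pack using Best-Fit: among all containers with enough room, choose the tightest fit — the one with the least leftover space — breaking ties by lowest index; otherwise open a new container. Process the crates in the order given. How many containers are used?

container 1: place C1 (9 m³), 31 m³ left
container 2: place C2 (36 m³), 4 m³ left
container 1: place C3 (5 m³), 26 m³ left
container 1: place C4 (15 m³), 11 m³ left
container 3: place C5 (35 m³), 5 m³ left
container 4: place C6 (12 m³), 28 m³ left
container 5: place C7 (38 m³), 2 m³ left
container 3: place C8 (5 m³), 0 m³ left
container 2: place C9 (3 m³), 1 m³ left
container 6: place C10 (31 m³), 9 m³ left
Final containers: [9,5,15] [36,3] [35,5] [12] [38] [31].

6 containers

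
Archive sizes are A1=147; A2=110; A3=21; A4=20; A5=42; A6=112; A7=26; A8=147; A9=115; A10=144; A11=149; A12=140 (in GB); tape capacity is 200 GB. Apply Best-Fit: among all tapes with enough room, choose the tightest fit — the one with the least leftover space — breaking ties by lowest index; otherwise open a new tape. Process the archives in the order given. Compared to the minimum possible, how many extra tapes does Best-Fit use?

Best-Fit: [147,21,20] [110,42,26] [112] [147] [115] [144] [149] [140] → 8 tapes.
8 archives exceed 100 GB (half the capacity), and no two of those can share a tape, so at least 8 tapes are needed.
So 8 is already optimal.

0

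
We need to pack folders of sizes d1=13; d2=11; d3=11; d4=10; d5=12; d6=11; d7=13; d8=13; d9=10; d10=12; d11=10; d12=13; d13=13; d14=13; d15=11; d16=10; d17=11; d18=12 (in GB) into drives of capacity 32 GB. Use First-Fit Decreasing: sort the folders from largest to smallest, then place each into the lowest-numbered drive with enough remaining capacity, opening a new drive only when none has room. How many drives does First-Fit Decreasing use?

8

Sorted descending: 13, 13, 13, 13, 13, 13, 12, 12, 12, 11, 11, 11, 11, 11, 10, 10, 10, 10.
drive 1: place 13 GB, 19 GB left
drive 1: place 13 GB, 6 GB left
drive 2: place 13 GB, 19 GB left
drive 2: place 13 GB, 6 GB left
drive 3: place 13 GB, 19 GB left
drive 3: place 13 GB, 6 GB left
drive 4: place 12 GB, 20 GB left
drive 4: place 12 GB, 8 GB left
drive 5: place 12 GB, 20 GB left
drive 5: place 11 GB, 9 GB left
drive 6: place 11 GB, 21 GB left
drive 6: place 11 GB, 10 GB left
drive 7: place 11 GB, 21 GB left
drive 7: place 11 GB, 10 GB left
drive 6: place 10 GB, 0 GB left
drive 7: place 10 GB, 0 GB left
drive 8: place 10 GB, 22 GB left
drive 8: place 10 GB, 12 GB left
Final drives: [13,13] [13,13] [13,13] [12,12] [12,11] [11,11,10] [11,11,10] [10,10].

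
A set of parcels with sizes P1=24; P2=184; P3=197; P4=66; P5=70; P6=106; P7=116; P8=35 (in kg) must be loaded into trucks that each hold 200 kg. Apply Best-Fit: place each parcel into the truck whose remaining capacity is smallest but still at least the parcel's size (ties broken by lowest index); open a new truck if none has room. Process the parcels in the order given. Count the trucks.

Put P1 (24 kg) in truck 1; 176 kg remain.
Put P2 (184 kg) in truck 2; 16 kg remain.
Put P3 (197 kg) in truck 3; 3 kg remain.
Put P4 (66 kg) in truck 1; 110 kg remain.
Put P5 (70 kg) in truck 1; 40 kg remain.
Put P6 (106 kg) in truck 4; 94 kg remain.
Put P7 (116 kg) in truck 5; 84 kg remain.
Put P8 (35 kg) in truck 1; 5 kg remain.
Final trucks: [24,66,70,35] [184] [197] [106] [116].

5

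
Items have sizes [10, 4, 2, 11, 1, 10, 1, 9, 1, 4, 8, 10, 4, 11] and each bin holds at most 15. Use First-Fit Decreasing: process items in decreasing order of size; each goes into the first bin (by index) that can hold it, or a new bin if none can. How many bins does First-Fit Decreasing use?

Sorted descending: 11, 11, 10, 10, 10, 9, 8, 4, 4, 4, 2, 1, 1, 1.
11 → bin 1 (remaining 4)
11 → bin 2 (remaining 4)
10 → bin 3 (remaining 5)
10 → bin 4 (remaining 5)
10 → bin 5 (remaining 5)
9 → bin 6 (remaining 6)
8 → bin 7 (remaining 7)
4 → bin 1 (remaining 0)
4 → bin 2 (remaining 0)
4 → bin 3 (remaining 1)
2 → bin 4 (remaining 3)
1 → bin 3 (remaining 0)
1 → bin 4 (remaining 2)
1 → bin 4 (remaining 1)
Final bins: [11,4] [11,4] [10,4,1] [10,2,1,1] [10] [9] [8].

7 bins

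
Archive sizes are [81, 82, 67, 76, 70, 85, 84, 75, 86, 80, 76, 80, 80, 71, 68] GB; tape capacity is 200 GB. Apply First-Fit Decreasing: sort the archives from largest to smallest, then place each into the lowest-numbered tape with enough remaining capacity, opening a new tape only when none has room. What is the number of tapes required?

8 tapes

Sorted descending: 86, 85, 84, 82, 81, 80, 80, 80, 76, 76, 75, 71, 70, 68, 67.
tape 1: place 86 GB, 114 GB left
tape 1: place 85 GB, 29 GB left
tape 2: place 84 GB, 116 GB left
tape 2: place 82 GB, 34 GB left
tape 3: place 81 GB, 119 GB left
tape 3: place 80 GB, 39 GB left
tape 4: place 80 GB, 120 GB left
tape 4: place 80 GB, 40 GB left
tape 5: place 76 GB, 124 GB left
tape 5: place 76 GB, 48 GB left
tape 6: place 75 GB, 125 GB left
tape 6: place 71 GB, 54 GB left
tape 7: place 70 GB, 130 GB left
tape 7: place 68 GB, 62 GB left
tape 8: place 67 GB, 133 GB left
Final tapes: [86,85] [84,82] [81,80] [80,80] [76,76] [75,71] [70,68] [67].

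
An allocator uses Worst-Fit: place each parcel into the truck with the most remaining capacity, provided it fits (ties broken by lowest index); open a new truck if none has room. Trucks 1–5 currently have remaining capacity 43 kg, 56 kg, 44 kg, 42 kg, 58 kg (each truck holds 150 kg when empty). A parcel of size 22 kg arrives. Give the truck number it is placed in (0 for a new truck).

Trucks with room: truck 1 (43 kg), truck 2 (56 kg), truck 3 (44 kg), truck 4 (42 kg), truck 5 (58 kg).
Most room is truck 5 with 58 kg free.

5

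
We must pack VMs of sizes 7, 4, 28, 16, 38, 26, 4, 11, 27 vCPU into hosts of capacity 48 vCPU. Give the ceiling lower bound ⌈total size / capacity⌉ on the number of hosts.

4

Total size = 7 + 4 + 28 + 16 + 38 + 26 + 4 + 11 + 27 = 161 vCPU.
⌈161 / 48⌉ = 4.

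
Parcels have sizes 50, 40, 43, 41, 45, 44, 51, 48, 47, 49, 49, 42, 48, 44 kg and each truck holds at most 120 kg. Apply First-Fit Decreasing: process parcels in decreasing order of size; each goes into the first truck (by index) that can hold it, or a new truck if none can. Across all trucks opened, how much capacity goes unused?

Sorted descending: 51, 50, 49, 49, 48, 48, 47, 45, 44, 44, 43, 42, 41, 40.
51 kg → truck 1 (remaining 69 kg)
50 kg → truck 1 (remaining 19 kg)
49 kg → truck 2 (remaining 71 kg)
49 kg → truck 2 (remaining 22 kg)
48 kg → truck 3 (remaining 72 kg)
48 kg → truck 3 (remaining 24 kg)
47 kg → truck 4 (remaining 73 kg)
45 kg → truck 4 (remaining 28 kg)
44 kg → truck 5 (remaining 76 kg)
44 kg → truck 5 (remaining 32 kg)
43 kg → truck 6 (remaining 77 kg)
42 kg → truck 6 (remaining 35 kg)
41 kg → truck 7 (remaining 79 kg)
40 kg → truck 7 (remaining 39 kg)
7 trucks × 120 kg = 840 kg; used 641 kg; unused 199 kg.

199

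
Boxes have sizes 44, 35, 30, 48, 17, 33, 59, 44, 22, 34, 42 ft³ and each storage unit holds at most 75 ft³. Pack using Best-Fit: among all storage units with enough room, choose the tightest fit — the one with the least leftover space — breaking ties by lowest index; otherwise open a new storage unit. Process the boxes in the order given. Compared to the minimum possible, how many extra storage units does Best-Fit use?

1

Best-Fit: [44,30] [35,33] [48,17] [59] [44,22] [34] [42] → 7 storage units.
Total size 408 ft³; any packing needs at least ⌈408/75⌉ = 6 storage units.
An optimal packing achieves that bound: [59] [48,22] [44,30] [44,17] [42,33] [35,34] → 6 storage units.
Excess: 7 − 6 = 1.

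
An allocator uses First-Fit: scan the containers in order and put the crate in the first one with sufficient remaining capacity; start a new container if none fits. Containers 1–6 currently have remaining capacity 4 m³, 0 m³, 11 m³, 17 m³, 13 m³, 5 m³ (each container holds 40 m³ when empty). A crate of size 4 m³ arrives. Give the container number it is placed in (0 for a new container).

Containers with room: container 1 (4 m³), container 3 (11 m³), container 4 (17 m³), container 5 (13 m³), container 6 (5 m³).
The first with room is container 1.

1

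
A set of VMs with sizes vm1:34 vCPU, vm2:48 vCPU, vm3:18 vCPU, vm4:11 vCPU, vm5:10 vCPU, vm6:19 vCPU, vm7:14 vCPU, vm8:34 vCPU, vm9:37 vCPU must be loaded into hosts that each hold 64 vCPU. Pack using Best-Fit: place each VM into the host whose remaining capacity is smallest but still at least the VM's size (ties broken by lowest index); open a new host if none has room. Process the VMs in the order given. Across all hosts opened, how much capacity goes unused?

95

host 1: place vm1 (34 vCPU), 30 vCPU left
host 2: place vm2 (48 vCPU), 16 vCPU left
host 1: place vm3 (18 vCPU), 12 vCPU left
host 1: place vm4 (11 vCPU), 1 vCPU left
host 2: place vm5 (10 vCPU), 6 vCPU left
host 3: place vm6 (19 vCPU), 45 vCPU left
host 3: place vm7 (14 vCPU), 31 vCPU left
host 4: place vm8 (34 vCPU), 30 vCPU left
host 5: place vm9 (37 vCPU), 27 vCPU left
5 hosts × 64 vCPU = 320 vCPU; used 225 vCPU; unused 95 vCPU.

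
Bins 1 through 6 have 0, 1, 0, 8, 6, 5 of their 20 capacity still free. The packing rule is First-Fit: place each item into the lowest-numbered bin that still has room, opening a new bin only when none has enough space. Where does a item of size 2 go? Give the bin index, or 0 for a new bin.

Bins with room: bin 4 (8), bin 5 (6), bin 6 (5).
The first with room is bin 4.

4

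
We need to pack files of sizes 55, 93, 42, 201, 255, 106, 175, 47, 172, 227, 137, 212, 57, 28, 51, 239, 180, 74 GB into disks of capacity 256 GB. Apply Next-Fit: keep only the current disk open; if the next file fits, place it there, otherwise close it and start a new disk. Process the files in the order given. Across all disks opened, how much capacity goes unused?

55 GB → disk 1 (remaining 201 GB)
93 GB → disk 1 (remaining 108 GB)
42 GB → disk 1 (remaining 66 GB)
201 GB → disk 2 (remaining 55 GB)
255 GB → disk 3 (remaining 1 GB)
106 GB → disk 4 (remaining 150 GB)
175 GB → disk 5 (remaining 81 GB)
47 GB → disk 5 (remaining 34 GB)
172 GB → disk 6 (remaining 84 GB)
227 GB → disk 7 (remaining 29 GB)
137 GB → disk 8 (remaining 119 GB)
212 GB → disk 9 (remaining 44 GB)
57 GB → disk 10 (remaining 199 GB)
28 GB → disk 10 (remaining 171 GB)
51 GB → disk 10 (remaining 120 GB)
239 GB → disk 11 (remaining 17 GB)
180 GB → disk 12 (remaining 76 GB)
74 GB → disk 12 (remaining 2 GB)
12 disks × 256 GB = 3072 GB; used 2351 GB; unused 721 GB.

721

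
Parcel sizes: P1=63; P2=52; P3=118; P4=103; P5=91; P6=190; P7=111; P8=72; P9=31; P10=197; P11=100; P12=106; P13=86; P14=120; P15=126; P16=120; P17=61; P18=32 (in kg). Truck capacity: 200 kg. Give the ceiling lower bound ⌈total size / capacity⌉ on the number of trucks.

Total size = 63 + 52 + 118 + 103 + 91 + 190 + 111 + 72 + 31 + 197 + 100 + 106 + 86 + 120 + 126 + 120 + 61 + 32 = 1779 kg.
⌈1779 / 200⌉ = 9.

9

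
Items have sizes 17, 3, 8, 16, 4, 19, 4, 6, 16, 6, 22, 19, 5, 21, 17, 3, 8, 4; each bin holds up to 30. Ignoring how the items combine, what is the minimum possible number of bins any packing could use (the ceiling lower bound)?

7 bins

Total size = 17 + 3 + 8 + 16 + 4 + 19 + 4 + 6 + 16 + 6 + 22 + 19 + 5 + 21 + 17 + 3 + 8 + 4 = 198.
⌈198 / 30⌉ = 7.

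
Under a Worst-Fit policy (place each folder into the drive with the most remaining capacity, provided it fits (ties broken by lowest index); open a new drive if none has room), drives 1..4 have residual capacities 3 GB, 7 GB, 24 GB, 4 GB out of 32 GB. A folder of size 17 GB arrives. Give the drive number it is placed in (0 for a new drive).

3

Drives with room: drive 3 (24 GB).
Most room is drive 3 with 24 GB free.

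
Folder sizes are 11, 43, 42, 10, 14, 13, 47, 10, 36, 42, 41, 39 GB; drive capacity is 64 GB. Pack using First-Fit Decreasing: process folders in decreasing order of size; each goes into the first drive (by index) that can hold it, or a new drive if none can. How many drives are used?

7

Sorted descending: 47, 43, 42, 42, 41, 39, 36, 14, 13, 11, 10, 10.
drive 1: place 47 GB, 17 GB left
drive 2: place 43 GB, 21 GB left
drive 3: place 42 GB, 22 GB left
drive 4: place 42 GB, 22 GB left
drive 5: place 41 GB, 23 GB left
drive 6: place 39 GB, 25 GB left
drive 7: place 36 GB, 28 GB left
drive 1: place 14 GB, 3 GB left
drive 2: place 13 GB, 8 GB left
drive 3: place 11 GB, 11 GB left
drive 3: place 10 GB, 1 GB left
drive 4: place 10 GB, 12 GB left
Final drives: [47,14] [43,13] [42,11,10] [42,10] [41] [39] [36].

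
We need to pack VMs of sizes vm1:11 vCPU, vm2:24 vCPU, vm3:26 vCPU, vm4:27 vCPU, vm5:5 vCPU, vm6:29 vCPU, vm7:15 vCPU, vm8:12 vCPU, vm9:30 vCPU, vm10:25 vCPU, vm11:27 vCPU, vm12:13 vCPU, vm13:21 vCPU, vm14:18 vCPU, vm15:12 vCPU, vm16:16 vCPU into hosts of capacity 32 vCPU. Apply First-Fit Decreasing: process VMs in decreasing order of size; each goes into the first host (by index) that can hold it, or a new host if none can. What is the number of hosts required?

11

Sorted descending: 30, 29, 27, 27, 26, 25, 24, 21, 18, 16, 15, 13, 12, 12, 11, 5.
host 1: place 30 vCPU, 2 vCPU left
host 2: place 29 vCPU, 3 vCPU left
host 3: place 27 vCPU, 5 vCPU left
host 4: place 27 vCPU, 5 vCPU left
host 5: place 26 vCPU, 6 vCPU left
host 6: place 25 vCPU, 7 vCPU left
host 7: place 24 vCPU, 8 vCPU left
host 8: place 21 vCPU, 11 vCPU left
host 9: place 18 vCPU, 14 vCPU left
host 10: place 16 vCPU, 16 vCPU left
host 10: place 15 vCPU, 1 vCPU left
host 9: place 13 vCPU, 1 vCPU left
host 11: place 12 vCPU, 20 vCPU left
host 11: place 12 vCPU, 8 vCPU left
host 8: place 11 vCPU, 0 vCPU left
host 3: place 5 vCPU, 0 vCPU left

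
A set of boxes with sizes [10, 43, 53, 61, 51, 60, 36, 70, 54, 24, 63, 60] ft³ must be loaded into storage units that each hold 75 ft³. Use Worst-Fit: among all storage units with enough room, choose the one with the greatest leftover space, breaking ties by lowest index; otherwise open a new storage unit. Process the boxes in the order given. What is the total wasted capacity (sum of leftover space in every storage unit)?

165

10 ft³ → storage unit 1 (remaining 65 ft³)
43 ft³ → storage unit 1 (remaining 22 ft³)
53 ft³ → storage unit 2 (remaining 22 ft³)
61 ft³ → storage unit 3 (remaining 14 ft³)
51 ft³ → storage unit 4 (remaining 24 ft³)
60 ft³ → storage unit 5 (remaining 15 ft³)
36 ft³ → storage unit 6 (remaining 39 ft³)
70 ft³ → storage unit 7 (remaining 5 ft³)
54 ft³ → storage unit 8 (remaining 21 ft³)
24 ft³ → storage unit 6 (remaining 15 ft³)
63 ft³ → storage unit 9 (remaining 12 ft³)
60 ft³ → storage unit 10 (remaining 15 ft³)
10 storage units × 75 ft³ = 750 ft³; used 585 ft³; unused 165 ft³.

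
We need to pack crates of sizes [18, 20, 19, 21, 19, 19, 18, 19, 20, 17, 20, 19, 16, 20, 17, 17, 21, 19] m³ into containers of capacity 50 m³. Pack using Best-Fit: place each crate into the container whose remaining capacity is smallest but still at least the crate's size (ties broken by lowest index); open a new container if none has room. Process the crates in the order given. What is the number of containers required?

Put 18 m³ in container 1; 32 m³ remain.
Put 20 m³ in container 1; 12 m³ remain.
Put 19 m³ in container 2; 31 m³ remain.
Put 21 m³ in container 2; 10 m³ remain.
Put 19 m³ in container 3; 31 m³ remain.
Put 19 m³ in container 3; 12 m³ remain.
Put 18 m³ in container 4; 32 m³ remain.
Put 19 m³ in container 4; 13 m³ remain.
Put 20 m³ in container 5; 30 m³ remain.
Put 17 m³ in container 5; 13 m³ remain.
Put 20 m³ in container 6; 30 m³ remain.
Put 19 m³ in container 6; 11 m³ remain.
Put 16 m³ in container 7; 34 m³ remain.
Put 20 m³ in container 7; 14 m³ remain.
Put 17 m³ in container 8; 33 m³ remain.
Put 17 m³ in container 8; 16 m³ remain.
Put 21 m³ in container 9; 29 m³ remain.
Put 19 m³ in container 9; 10 m³ remain.
Final containers: [18,20] [19,21] [19,19] [18,19] [20,17] [20,19] [16,20] [17,17] [21,19].

9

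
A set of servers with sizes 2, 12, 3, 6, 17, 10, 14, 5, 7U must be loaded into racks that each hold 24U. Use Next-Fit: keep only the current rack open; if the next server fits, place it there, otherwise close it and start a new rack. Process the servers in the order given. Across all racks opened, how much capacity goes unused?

rack 1: place 2U, 22U left
rack 1: place 12U, 10U left
rack 1: place 3U, 7U left
rack 1: place 6U, 1U left
rack 2: place 17U, 7U left
rack 3: place 10U, 14U left
rack 3: place 14U, 0U left
rack 4: place 5U, 19U left
rack 4: place 7U, 12U left
4 racks × 24U = 96U; used 76U; unused 20U.

20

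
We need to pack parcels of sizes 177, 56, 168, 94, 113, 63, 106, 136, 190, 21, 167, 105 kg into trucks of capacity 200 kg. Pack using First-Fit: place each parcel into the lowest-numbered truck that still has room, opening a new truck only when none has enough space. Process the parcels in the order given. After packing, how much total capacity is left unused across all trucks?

404

177 kg → truck 1 (remaining 23 kg)
56 kg → truck 2 (remaining 144 kg)
168 kg → truck 3 (remaining 32 kg)
94 kg → truck 2 (remaining 50 kg)
113 kg → truck 4 (remaining 87 kg)
63 kg → truck 4 (remaining 24 kg)
106 kg → truck 5 (remaining 94 kg)
136 kg → truck 6 (remaining 64 kg)
190 kg → truck 7 (remaining 10 kg)
21 kg → truck 1 (remaining 2 kg)
167 kg → truck 8 (remaining 33 kg)
105 kg → truck 9 (remaining 95 kg)
9 trucks × 200 kg = 1800 kg; used 1396 kg; unused 404 kg.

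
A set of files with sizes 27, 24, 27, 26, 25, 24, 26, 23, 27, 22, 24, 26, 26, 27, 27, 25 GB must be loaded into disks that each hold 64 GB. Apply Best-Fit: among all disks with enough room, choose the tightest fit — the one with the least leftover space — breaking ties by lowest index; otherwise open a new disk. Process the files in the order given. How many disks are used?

disk 1: place 27 GB, 37 GB left
disk 1: place 24 GB, 13 GB left
disk 2: place 27 GB, 37 GB left
disk 2: place 26 GB, 11 GB left
disk 3: place 25 GB, 39 GB left
disk 3: place 24 GB, 15 GB left
disk 4: place 26 GB, 38 GB left
disk 4: place 23 GB, 15 GB left
disk 5: place 27 GB, 37 GB left
disk 5: place 22 GB, 15 GB left
disk 6: place 24 GB, 40 GB left
disk 6: place 26 GB, 14 GB left
disk 7: place 26 GB, 38 GB left
disk 7: place 27 GB, 11 GB left
disk 8: place 27 GB, 37 GB left
disk 8: place 25 GB, 12 GB left
Final disks: [27,24] [27,26] [25,24] [26,23] [27,22] [24,26] [26,27] [27,25].

8 disks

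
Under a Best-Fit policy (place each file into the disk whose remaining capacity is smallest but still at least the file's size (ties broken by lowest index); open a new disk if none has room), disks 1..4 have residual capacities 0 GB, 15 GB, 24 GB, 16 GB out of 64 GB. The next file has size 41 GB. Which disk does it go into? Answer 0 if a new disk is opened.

0

No disk has ≥ 41 GB free, so a new disk is opened.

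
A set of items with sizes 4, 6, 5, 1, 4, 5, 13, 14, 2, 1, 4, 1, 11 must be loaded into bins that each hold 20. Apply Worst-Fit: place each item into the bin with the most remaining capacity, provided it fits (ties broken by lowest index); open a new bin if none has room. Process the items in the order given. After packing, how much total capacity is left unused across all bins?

bin 1: place 4, 16 left
bin 1: place 6, 10 left
bin 1: place 5, 5 left
bin 1: place 1, 4 left
bin 1: place 4, 0 left
bin 2: place 5, 15 left
bin 2: place 13, 2 left
bin 3: place 14, 6 left
bin 3: place 2, 4 left
bin 3: place 1, 3 left
bin 4: place 4, 16 left
bin 4: place 1, 15 left
bin 4: place 11, 4 left
4 bins × 20 = 80; used 71; unused 9.

9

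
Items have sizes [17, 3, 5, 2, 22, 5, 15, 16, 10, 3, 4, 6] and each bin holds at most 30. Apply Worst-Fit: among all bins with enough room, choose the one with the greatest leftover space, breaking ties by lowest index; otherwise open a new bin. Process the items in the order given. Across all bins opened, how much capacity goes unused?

12

17 → bin 1 (remaining 13)
3 → bin 1 (remaining 10)
5 → bin 1 (remaining 5)
2 → bin 1 (remaining 3)
22 → bin 2 (remaining 8)
5 → bin 2 (remaining 3)
15 → bin 3 (remaining 15)
16 → bin 4 (remaining 14)
10 → bin 3 (remaining 5)
3 → bin 4 (remaining 11)
4 → bin 4 (remaining 7)
6 → bin 4 (remaining 1)
4 bins × 30 = 120; used 108; unused 12.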